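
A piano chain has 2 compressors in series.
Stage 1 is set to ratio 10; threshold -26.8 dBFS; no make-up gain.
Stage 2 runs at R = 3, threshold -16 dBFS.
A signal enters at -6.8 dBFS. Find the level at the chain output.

Stage 1: -6.8 dBFS is 20 dB over -26.8 dBFS; at 10:1 that becomes 2 dB over, giving -24.8 dBFS.
Stage 2: below threshold (-24.8 ≤ -16); passes unchanged; output -24.8 dBFS.

-24.8 dBFS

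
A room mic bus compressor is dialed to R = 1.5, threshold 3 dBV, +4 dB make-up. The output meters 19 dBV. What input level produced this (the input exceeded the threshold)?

Remove make-up: 19 − 4 = 15 dBV.
Post-compression overshoot = 15 − 3 = 12 dB.
Undo the ratio: input overshoot = 12 × 1.5 = 18 dB, giving input = 21 dBV.

21 dBV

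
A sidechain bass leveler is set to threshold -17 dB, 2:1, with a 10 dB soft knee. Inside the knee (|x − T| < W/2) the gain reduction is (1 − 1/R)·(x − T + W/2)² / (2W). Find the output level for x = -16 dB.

x − T + W/2 = -16 − (-17) + 5 = 6.
GR = (1 − 1/2) × 6² / 20 = 0.5 × 36 / 20 = 0.9 dB.
Output = -16 − 0.9 = -16.9 dB.

-16.9 dB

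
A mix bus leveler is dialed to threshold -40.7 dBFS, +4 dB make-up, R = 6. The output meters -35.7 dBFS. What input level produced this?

Remove make-up: -35.7 − 4 = -39.7 dBFS.
The compressed level sits -39.7 − (-40.7) = 1 dB over threshold.
Input overshoot = R × output overshoot = 6 dB → input = -40.7 + 6 = -34.7 dBFS.

-34.7 dBFS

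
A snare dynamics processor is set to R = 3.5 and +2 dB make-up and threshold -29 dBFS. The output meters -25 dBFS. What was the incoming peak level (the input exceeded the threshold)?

-22 dBFS

Before make-up, the level was -25 − 2 = -27 dBFS.
The compressed level sits -27 − (-29) = 2 dB over threshold.
Input overshoot = R × output overshoot = 7 dB → input = -29 + 7 = -22 dBFS.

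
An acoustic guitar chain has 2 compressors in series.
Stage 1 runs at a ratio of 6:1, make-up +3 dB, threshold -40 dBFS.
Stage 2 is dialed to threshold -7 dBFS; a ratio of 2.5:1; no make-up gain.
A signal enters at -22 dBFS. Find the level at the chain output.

Stage 1: overshoot 18 dB → 18/6 = 3 dB → -37 dBFS; +3 dB make-up → -34 dBFS.
Stage 2: -34 dBFS is at or below the -7 dBFS threshold — no compression; output -34 dBFS.

-34 dBFS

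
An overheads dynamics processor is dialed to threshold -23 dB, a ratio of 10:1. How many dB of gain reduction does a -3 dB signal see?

-3 dB exceeds the threshold by 20 dB.
After 10:1 compression the overshoot becomes 20/10 = 2 dB.
So the signal is attenuated by 20 − 2 = 18 dB.

18 dB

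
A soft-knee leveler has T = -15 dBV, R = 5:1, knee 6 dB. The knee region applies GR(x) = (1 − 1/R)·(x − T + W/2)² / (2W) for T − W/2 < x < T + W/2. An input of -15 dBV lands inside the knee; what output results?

x − T + W/2 = -15 − (-15) + 3 = 3.
GR = (1 − 1/5) × 3² / 12 = 0.8 × 9 / 12 = 0.6 dB.
Output = -15 − 0.6 = -15.6 dBV.

-15.6 dBV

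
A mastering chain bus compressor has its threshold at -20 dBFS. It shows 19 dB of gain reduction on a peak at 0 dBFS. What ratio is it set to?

20:1

Input overshoot = 0 − (-20) = 20 dB.
Output overshoot = 20 − 19 = 1 dB.
Ratio = input overshoot / output overshoot = 20 / 1 = 20.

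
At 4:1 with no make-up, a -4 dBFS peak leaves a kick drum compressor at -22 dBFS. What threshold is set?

Gain reduction = -4 − (-22) = 18 dB; output overshoot = GR / (R − 1) = 18 / 3 = 6 dB.
Threshold = output − output overshoot = -22 − 6 = -28 dBFS.

-28 dBFS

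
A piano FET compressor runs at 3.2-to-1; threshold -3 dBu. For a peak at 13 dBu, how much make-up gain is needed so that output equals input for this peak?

Without make-up, output = threshold + overshoot/3.2 = -3 + 5 = 2 dBu.
Gap to target: 11 dB.

11 dB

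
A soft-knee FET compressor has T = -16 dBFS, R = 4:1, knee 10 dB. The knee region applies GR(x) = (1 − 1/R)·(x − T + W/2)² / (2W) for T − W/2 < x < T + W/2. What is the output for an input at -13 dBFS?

-15.4 dBFS

x − T + W/2 = -13 − (-16) + 5 = 8.
GR = (1 − 1/4) × 8² / 20 = 0.75 × 64 / 20 = 2.4 dB.
Output = -13 − 2.4 = -15.4 dBFS.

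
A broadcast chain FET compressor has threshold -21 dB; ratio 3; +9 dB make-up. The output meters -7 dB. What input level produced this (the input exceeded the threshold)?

Before make-up, the level was -7 − 9 = -16 dB.
That's 5 dB above the -21 dB threshold.
Before 3:1 compression the overshoot was 5 × 3 = 15 dB, so input = -21 + 15 = -6 dB.

-6 dB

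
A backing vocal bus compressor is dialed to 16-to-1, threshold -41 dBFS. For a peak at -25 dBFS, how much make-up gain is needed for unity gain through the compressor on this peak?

15 dB

The peak compresses to -41 + 16/16 = -40 dBFS.
To reach -25 dBFS requires -25 − (-40) = 15 dB of make-up.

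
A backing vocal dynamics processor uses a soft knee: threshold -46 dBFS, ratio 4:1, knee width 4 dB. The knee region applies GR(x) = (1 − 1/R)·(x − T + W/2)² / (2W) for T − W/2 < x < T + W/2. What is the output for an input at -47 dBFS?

-47.09375 dBFS

x − T + W/2 = -47 − (-46) + 2 = 1.
GR = (1 − 1/4) × 1² / 8 = 0.75 × 1 / 8 = 0.09375 dB.
Output = -47 − 0.09375 = -47.09375 dBFS.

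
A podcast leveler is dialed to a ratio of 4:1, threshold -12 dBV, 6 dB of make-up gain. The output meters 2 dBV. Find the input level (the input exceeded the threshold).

Before make-up, the level was 2 − 6 = -4 dBV.
That's 8 dB above the -12 dBV threshold.
Input overshoot = R × output overshoot = 32 dB → input = -12 + 32 = 20 dBV.

20 dBV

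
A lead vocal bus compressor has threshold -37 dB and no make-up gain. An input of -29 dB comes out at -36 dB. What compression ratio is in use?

Input overshoot = -29 − (-37) = 8 dB; output overshoot = -36 − (-37) = 1 dB.
Ratio = 8 / 1 = 8.

8:1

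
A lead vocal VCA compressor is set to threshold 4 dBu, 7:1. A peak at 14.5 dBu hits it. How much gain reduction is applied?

The signal is 10.5 dB above threshold.
After 7:1 compression the overshoot becomes 10.5/7 = 1.5 dB.
Gain reduction = 10.5 − 1.5 = 9 dB.

9 dB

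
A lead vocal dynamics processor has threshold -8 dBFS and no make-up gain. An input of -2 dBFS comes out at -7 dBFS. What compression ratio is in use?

Input overshoot = -2 − (-8) = 6 dB; output overshoot = -7 − (-8) = 1 dB.
Ratio = 6 / 1 = 6.

6:1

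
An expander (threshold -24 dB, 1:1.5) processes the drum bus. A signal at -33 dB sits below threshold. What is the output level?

-37.5 dB

Below threshold, a 1:1.5 expander applies gain = (1.5−1)×(T − x) of attenuation.
(1.5−1) × 9 = 4.5 dB, so output = -33 − 4.5 = -37.5 dB.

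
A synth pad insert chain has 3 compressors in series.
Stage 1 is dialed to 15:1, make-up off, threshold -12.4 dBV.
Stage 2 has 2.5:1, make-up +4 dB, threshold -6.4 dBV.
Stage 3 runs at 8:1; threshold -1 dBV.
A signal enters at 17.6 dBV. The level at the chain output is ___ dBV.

-6.4 dBV

Stage 1: 17.6 dBV is 30 dB over -12.4 dBV; at 15:1 that becomes 2 dB over, giving -10.4 dBV.
Stage 2: -10.4 dBV ≤ -6.4 dBV, so stage 2 doesn't engage; make-up brings it to -6.4 dBV.
Stage 3: -6.4 dBV is at or below the -1 dBV threshold — no compression; output -6.4 dBV.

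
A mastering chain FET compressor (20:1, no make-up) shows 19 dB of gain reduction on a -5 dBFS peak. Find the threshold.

Let T be the threshold. Output overshoot = (input overshoot)/R, so -24 − T = (-5 − T)/20.
20·(-24 − T) = -5 − T → 19·T = -480 − (-5) = -475.
T = -475/19 = -25 dBFS.

-25 dBFS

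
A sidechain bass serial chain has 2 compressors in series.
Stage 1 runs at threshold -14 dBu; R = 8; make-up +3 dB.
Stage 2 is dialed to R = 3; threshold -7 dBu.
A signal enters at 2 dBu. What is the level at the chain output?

Stage 1: 16 dB above -14 dBu, reduced 8:1 to 2 dB above → -12 dBu; +3 dB make-up → -9 dBu.
Stage 2: -9 dBu is at or below the -7 dBu threshold — no compression; output -9 dBu.

-9 dBu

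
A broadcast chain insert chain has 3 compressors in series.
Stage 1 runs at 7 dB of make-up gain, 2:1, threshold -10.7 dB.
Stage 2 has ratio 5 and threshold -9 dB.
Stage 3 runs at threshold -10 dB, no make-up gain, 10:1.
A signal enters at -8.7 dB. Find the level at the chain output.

Stage 1: overshoot 2 dB → 2/2 = 1 dB → -9.7 dB; +7 dB make-up → -2.7 dB.
Stage 2: 6.3 dB above -9 dB, reduced 5:1 to 1.26 dB above → -7.74 dB.
Stage 3: overshoot 2.26 dB → 2.26/10 = 0.226 dB → -9.774 dB.

-9.774 dB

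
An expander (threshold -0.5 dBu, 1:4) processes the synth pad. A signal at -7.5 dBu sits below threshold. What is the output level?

Below threshold, a 1:4 expander applies gain = (4−1)×(T − x) of attenuation.
(4−1) × 7 = 21 dB, so output = -7.5 − 21 = -28.5 dBu.

-28.5 dBu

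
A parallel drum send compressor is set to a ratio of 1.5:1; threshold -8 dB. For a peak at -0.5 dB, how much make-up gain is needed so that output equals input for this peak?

2.5 dB

Without make-up, output = threshold + overshoot/1.5 = -8 + 5 = -3 dB.
Gap to target: 2.5 dB.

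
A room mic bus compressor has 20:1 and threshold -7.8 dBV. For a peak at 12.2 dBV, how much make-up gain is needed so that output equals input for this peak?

Without make-up, output = threshold + overshoot/20 = -7.8 + 1 = -6.8 dBV.
Gap to target: 19 dB.

19 dB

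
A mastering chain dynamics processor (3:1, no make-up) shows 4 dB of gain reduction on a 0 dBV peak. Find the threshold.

Input is 6 dB above T (since output overshoot × R = input overshoot: (-4 − T)·3 = 0 − T gives T = -6 dBV).
Check: -6 + (0 − (-6))/3 = -6 + 2 = -4 dBV. ✓

-6 dBV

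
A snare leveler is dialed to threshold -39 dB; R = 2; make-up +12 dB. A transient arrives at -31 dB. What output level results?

Overshoot: -31 − (-39) = 8 dB.
At 2:1 the overshoot is divided by 2, leaving 4 dB above threshold.
That puts the output at -35 dB; make-up adds 12 dB, giving -23 dB.

-23 dB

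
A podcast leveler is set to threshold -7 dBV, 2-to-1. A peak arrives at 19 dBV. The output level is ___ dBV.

Overshoot: 19 − (-7) = 26 dB.
At 2:1 the overshoot is divided by 2, leaving 13 dB above threshold.
That puts the output at 6 dBV.

6 dBV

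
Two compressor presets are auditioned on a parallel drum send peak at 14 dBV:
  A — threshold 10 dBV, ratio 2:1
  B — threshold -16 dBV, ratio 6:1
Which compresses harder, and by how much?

B, by 23 dB

A: GR = 4 − 4/2 = 2 dB.
B: GR = 30 − 30/6 = 25 dB.
B applies 23 dB more gain reduction.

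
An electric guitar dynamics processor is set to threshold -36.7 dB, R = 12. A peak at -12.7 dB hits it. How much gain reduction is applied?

22 dB

The signal is 24 dB above threshold.
At 12:1, output sits 24/12 = 2 dB above threshold.
So the signal is attenuated by 24 − 2 = 22 dB.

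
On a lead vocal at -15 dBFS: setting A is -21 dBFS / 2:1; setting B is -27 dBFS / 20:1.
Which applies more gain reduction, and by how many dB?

B, by 8.4 dB

A: 6 dB over, compressed to 3 dB over, so 3 dB of GR.
B: 12 dB over, compressed to 0.6 dB over, so 11.4 dB of GR.
Difference: 8.4 dB in favour of B.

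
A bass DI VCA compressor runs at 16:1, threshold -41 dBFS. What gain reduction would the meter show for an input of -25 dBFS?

-25 dBFS exceeds the threshold by 16 dB.
A 16:1 ratio leaves 1 dB of that excess.
GR = overshoot in − overshoot out = 16 − 1 = 15 dB.

15 dB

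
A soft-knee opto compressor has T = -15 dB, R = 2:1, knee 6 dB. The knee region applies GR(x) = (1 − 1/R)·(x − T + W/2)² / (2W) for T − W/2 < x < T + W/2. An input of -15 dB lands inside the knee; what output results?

-15.375 dB

x − T + W/2 = -15 − (-15) + 3 = 3.
GR = (1 − 1/2) × 3² / 12 = 0.5 × 9 / 12 = 0.375 dB.
Output = -15 − 0.375 = -15.375 dB.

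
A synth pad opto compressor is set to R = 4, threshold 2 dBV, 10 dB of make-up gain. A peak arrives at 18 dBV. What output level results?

16 dBV

18 dBV sits 16 dB over threshold.
The 16 dB excess becomes 4 dB after 4:1 reduction.
So the level is 2 + 4 = 6 dBV; make-up adds 10 dB, giving 16 dBV.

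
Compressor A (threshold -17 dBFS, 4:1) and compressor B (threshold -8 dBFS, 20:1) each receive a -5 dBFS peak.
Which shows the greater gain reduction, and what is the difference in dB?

A, by 6.15 dB

A: overshoot 12 dB → output overshoot 3 dB → GR 9 dB.
B: overshoot 3 dB → output overshoot 0.15 dB → GR 2.85 dB.
A applies 6.15 dB more gain reduction.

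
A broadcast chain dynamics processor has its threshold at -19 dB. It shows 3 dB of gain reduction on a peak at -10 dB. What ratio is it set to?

1.5:1

Input overshoot = -10 − (-19) = 9 dB.
Output overshoot = 9 − 3 = 6 dB.
Ratio = input overshoot / output overshoot = 9 / 6 = 1.5.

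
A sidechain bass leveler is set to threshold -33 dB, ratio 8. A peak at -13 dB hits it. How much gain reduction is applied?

The signal is 20 dB above threshold.
At 8:1, output sits 20/8 = 2.5 dB above threshold.
Gain reduction = 20 − 2.5 = 17.5 dB.

17.5 dB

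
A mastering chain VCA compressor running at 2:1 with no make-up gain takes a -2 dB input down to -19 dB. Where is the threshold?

-36 dB

Gain reduction = -2 − (-19) = 17 dB; output overshoot = GR / (R − 1) = 17 / 1 = 17 dB.
Threshold = output − output overshoot = -19 − 17 = -36 dB.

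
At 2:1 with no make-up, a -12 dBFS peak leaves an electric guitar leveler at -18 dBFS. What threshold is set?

Let T be the threshold. Output overshoot = (input overshoot)/R, so -18 − T = (-12 − T)/2.
2·(-18 − T) = -12 − T → 1·T = -36 − (-12) = -24.
T = -24/1 = -24 dBFS.

-24 dBFS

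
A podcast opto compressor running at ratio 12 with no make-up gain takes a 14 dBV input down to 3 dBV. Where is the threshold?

2 dBV

Let T be the threshold. Output overshoot = (input overshoot)/R, so 3 − T = (14 − T)/12.
12·(3 − T) = 14 − T → 11·T = 36 − 14 = 22.
T = 22/11 = 2 dBV.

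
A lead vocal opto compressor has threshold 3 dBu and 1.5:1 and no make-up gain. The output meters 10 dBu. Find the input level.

13.5 dBu

That's 7 dB above the 3 dBu threshold.
Input overshoot = R × output overshoot = 10.5 dB → input = 3 + 10.5 = 13.5 dBu.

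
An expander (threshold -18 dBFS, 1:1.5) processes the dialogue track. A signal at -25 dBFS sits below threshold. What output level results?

-28.5 dBFS

The input is 7 dB below the -18 dBFS threshold.
A 1:1.5 expander multiplies undershoot by 1.5: 7 × 1.5 = 10.5 dB below threshold.
Output = -18 − 10.5 = -28.5 dBFS.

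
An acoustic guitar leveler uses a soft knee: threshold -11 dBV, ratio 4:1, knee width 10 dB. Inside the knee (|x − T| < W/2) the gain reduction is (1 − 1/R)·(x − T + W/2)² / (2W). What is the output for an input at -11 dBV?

x − T + W/2 = -11 − (-11) + 5 = 5.
GR = (1 − 1/4) × 5² / 20 = 0.75 × 25 / 20 = 0.9375 dB.
Output = -11 − 0.9375 = -11.9375 dBV.

-11.9375 dBV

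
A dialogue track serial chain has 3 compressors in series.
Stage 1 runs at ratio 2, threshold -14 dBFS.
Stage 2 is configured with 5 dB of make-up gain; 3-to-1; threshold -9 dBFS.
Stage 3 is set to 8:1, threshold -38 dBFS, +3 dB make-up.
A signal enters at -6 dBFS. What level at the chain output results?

Stage 1: overshoot 8 dB → 8/2 = 4 dB → -10 dBFS.
Stage 2: -10 dBFS ≤ -9 dBFS, so stage 2 doesn't engage; make-up brings it to -5 dBFS.
Stage 3: -5 dBFS is 33 dB over -38 dBFS; at 8:1 that becomes 4.125 dB over, giving -33.875 dBFS; +3 dB make-up → -30.875 dBFS.

-30.875 dBFS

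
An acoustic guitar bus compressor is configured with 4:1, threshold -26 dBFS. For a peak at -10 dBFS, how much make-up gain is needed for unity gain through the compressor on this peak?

Without make-up, output = threshold + overshoot/4 = -26 + 4 = -22 dBFS.
Gap to target: 12 dB.

12 dB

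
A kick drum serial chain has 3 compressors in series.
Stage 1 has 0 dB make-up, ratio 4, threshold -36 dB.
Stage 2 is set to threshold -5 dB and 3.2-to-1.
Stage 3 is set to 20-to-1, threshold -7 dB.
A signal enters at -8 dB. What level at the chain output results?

Stage 1: -8 dB is 28 dB over -36 dB; at 4:1 that becomes 7 dB over, giving -29 dB.
Stage 2: -29 dB ≤ -5 dB, so stage 2 doesn't engage; output -29 dB.
Stage 3: -29 dB ≤ -7 dB, so stage 3 doesn't engage; output -29 dB.

-29 dB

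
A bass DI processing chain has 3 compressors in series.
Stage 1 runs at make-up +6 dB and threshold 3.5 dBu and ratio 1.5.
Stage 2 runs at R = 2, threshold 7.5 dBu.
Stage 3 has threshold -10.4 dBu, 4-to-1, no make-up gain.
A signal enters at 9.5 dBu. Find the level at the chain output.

Stage 1: 6 dB above 3.5 dBu, reduced 1.5:1 to 4 dB above → 7.5 dBu; +6 dB make-up → 13.5 dBu.
Stage 2: overshoot 6 dB → 6/2 = 3 dB → 10.5 dBu.
Stage 3: overshoot 20.9 dB → 20.9/4 = 5.225 dB → -5.175 dBu.

-5.175 dBu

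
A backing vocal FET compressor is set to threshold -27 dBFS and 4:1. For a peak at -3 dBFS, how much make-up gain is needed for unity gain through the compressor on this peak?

The peak compresses to -27 + 24/4 = -21 dBFS.
To reach -3 dBFS requires -3 − (-21) = 18 dB of make-up.

18 dB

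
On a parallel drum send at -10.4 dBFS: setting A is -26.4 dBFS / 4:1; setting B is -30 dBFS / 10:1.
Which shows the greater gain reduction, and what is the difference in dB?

B, by 5.64 dB

A: GR = 16 − 16/4 = 12 dB.
B: GR = 19.6 − 19.6/10 = 17.64 dB.
B reduces 5.64 dB more.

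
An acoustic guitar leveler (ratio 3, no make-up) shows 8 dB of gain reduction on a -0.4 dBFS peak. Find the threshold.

Let T be the threshold. Output overshoot = (input overshoot)/R, so -8.4 − T = (-0.4 − T)/3.
3·(-8.4 − T) = -0.4 − T → 2·T = -25.2 − (-0.4) = -24.8.
T = -24.8/2 = -12.4 dBFS.

-12.4 dBFS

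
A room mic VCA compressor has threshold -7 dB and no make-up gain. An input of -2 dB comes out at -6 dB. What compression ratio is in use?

Input overshoot = -2 − (-7) = 5 dB; output overshoot = -6 − (-7) = 1 dB.
Ratio = 5 / 1 = 5.

5:1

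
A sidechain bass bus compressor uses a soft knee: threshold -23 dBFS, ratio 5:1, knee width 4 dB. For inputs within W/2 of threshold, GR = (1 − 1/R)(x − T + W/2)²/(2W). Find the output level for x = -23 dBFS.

-23.4 dBFS

x − T + W/2 = -23 − (-23) + 2 = 2.
GR = (1 − 1/5) × 2² / 8 = 0.8 × 4 / 8 = 0.4 dB.
Output = -23 − 0.4 = -23.4 dBFS.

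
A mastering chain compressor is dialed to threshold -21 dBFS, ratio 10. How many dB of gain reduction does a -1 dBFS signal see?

18 dB

-1 dBFS exceeds the threshold by 20 dB.
A 10:1 ratio leaves 2 dB of that excess.
So the signal is attenuated by 20 − 2 = 18 dB.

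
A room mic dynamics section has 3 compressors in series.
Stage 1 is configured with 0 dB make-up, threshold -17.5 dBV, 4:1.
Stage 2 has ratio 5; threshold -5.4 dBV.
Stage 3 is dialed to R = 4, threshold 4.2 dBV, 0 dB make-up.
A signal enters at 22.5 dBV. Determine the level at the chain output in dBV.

Stage 1: overshoot 40 dB → 40/4 = 10 dB → -7.5 dBV.
Stage 2: -7.5 dBV is at or below the -5.4 dBV threshold — no compression; output -7.5 dBV.
Stage 3: below threshold (-7.5 ≤ 4.2); passes unchanged; output -7.5 dBV.

-7.5 dBV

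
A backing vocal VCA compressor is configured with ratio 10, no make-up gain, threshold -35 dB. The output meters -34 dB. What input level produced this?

The compressed level sits -34 − (-35) = 1 dB over threshold.
Undo the ratio: input overshoot = 1 × 10 = 10 dB, giving input = -25 dB.

-25 dB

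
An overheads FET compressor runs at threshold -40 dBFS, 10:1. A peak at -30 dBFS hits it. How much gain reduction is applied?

9 dB

-30 dBFS exceeds the threshold by 10 dB.
At 10:1, output sits 10/10 = 1 dB above threshold.
Gain reduction = 10 − 1 = 9 dB.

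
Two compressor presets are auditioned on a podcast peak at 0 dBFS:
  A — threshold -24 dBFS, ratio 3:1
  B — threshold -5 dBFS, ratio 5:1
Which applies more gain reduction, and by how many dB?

A: overshoot 24 dB → output overshoot 8 dB → GR 16 dB.
B: overshoot 5 dB → output overshoot 1 dB → GR 4 dB.
Difference: 12 dB in favour of A.

A, by 12 dB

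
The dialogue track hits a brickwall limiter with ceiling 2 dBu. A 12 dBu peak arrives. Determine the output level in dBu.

2 dBu

The limiter clamps the peak to its 2 dBu ceiling.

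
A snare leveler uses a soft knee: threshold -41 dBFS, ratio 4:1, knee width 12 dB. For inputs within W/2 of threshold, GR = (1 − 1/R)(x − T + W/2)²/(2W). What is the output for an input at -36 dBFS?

-39.78125 dBFS

x − T + W/2 = -36 − (-41) + 6 = 11.
GR = (1 − 1/4) × 11² / 24 = 0.75 × 121 / 24 = 3.78125 dB.
Output = -36 − 3.78125 = -39.78125 dBFS.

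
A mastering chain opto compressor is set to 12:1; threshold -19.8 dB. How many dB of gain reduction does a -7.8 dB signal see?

11 dB

The signal is 12 dB above threshold.
After 12:1 compression the overshoot becomes 12/12 = 1 dB.
So the signal is attenuated by 12 − 1 = 11 dB.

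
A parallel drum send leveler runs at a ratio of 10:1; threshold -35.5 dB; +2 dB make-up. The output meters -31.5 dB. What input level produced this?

Remove make-up: -31.5 − 2 = -33.5 dB.
That's 2 dB above the -35.5 dB threshold.
Before 10:1 compression the overshoot was 2 × 10 = 20 dB, so input = -35.5 + 20 = -15.5 dB.

-15.5 dB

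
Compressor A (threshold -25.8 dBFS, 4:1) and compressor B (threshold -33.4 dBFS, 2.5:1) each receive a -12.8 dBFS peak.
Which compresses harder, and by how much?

B, by 2.61 dB

A: 13 dB over, compressed to 3.25 dB over, so 9.75 dB of GR.
B: 20.6 dB over, compressed to 8.24 dB over, so 12.36 dB of GR.
Difference: 2.61 dB in favour of B.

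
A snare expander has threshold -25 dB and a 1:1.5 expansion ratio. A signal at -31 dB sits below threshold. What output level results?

Below threshold, a 1:1.5 expander applies gain = (1.5−1)×(T − x) of attenuation.
(1.5−1) × 6 = 3 dB, so output = -31 − 3 = -34 dB.

-34 dB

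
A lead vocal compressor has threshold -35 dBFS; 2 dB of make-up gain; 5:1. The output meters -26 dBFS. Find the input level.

0 dBFS

Before make-up, the level was -26 − 2 = -28 dBFS.
Post-compression overshoot = -28 − (-35) = 7 dB.
Undo the ratio: input overshoot = 7 × 5 = 35 dB, giving input = 0 dBFS.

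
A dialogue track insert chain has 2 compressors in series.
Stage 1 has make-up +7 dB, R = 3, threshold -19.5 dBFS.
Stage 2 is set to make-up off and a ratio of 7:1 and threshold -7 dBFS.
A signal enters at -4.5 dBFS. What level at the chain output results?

-7.5 dBFS

Stage 1: overshoot 15 dB → 15/3 = 5 dB → -14.5 dBFS; +7 dB make-up → -7.5 dBFS.
Stage 2: -7.5 dBFS is at or below the -7 dBFS threshold — no compression; output -7.5 dBFS.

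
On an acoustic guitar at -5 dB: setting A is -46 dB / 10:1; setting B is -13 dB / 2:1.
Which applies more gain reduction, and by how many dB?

A: GR = 41 − 41/10 = 36.9 dB.
B: GR = 8 − 8/2 = 4 dB.
A reduces 32.9 dB more.

A, by 32.9 dB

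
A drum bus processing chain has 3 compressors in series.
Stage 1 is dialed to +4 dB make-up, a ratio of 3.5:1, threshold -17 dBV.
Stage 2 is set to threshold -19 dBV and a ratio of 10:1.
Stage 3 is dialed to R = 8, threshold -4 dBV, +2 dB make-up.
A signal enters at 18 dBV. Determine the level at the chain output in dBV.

-15.4 dBV

Stage 1: 18 dBV is 35 dB over -17 dBV; at 3.5:1 that becomes 10 dB over, giving -7 dBV; +4 dB make-up → -3 dBV.
Stage 2: 16 dB above -19 dBV, reduced 10:1 to 1.6 dB above → -17.4 dBV.
Stage 3: below threshold (-17.4 ≤ -4); passes unchanged; make-up brings it to -15.4 dBV.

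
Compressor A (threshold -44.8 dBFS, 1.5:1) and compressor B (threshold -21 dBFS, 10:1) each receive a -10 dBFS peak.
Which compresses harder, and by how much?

A, by 1.7 dB

A: 34.8 dB over, compressed to 23.2 dB over, so 11.6 dB of GR.
B: 11 dB over, compressed to 1.1 dB over, so 9.9 dB of GR.
Difference: 1.7 dB in favour of A.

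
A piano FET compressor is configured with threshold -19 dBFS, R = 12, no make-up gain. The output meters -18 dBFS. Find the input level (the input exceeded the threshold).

Post-compression overshoot = -18 − (-19) = 1 dB.
Before 12:1 compression the overshoot was 1 × 12 = 12 dB, so input = -19 + 12 = -7 dBFS.

-7 dBFS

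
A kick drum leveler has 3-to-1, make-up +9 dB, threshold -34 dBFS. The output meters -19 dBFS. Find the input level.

Stripping the +9 dB make-up gives -28 dBFS at the gain stage.
Post-compression overshoot = -28 − (-34) = 6 dB.
Undo the ratio: input overshoot = 6 × 3 = 18 dB, giving input = -16 dBFS.

-16 dBFS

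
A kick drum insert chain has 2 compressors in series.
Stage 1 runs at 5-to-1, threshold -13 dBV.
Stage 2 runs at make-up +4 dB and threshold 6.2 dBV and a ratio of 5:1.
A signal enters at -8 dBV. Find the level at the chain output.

Stage 1: overshoot 5 dB → 5/5 = 1 dB → -12 dBV.
Stage 2: -12 dBV ≤ 6.2 dBV, so stage 2 doesn't engage; make-up brings it to -8 dBV.

-8 dBV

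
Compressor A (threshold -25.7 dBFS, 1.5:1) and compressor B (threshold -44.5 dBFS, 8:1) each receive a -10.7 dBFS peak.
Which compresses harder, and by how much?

B, by 24.575 dB

A: GR = 15 − 15/1.5 = 5 dB.
B: GR = 33.8 − 33.8/8 = 29.575 dB.
B reduces 24.575 dB more.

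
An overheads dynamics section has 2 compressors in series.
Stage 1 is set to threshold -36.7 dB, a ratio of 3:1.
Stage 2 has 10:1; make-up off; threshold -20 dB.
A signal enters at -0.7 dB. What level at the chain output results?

-24.7 dB

Stage 1: overshoot 36 dB → 36/3 = 12 dB → -24.7 dB.
Stage 2: -24.7 dB is at or below the -20 dB threshold — no compression; output -24.7 dB.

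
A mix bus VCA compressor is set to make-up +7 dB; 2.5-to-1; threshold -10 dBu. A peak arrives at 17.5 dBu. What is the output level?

8 dBu

17.5 dBu sits 27.5 dB over threshold.
The 27.5 dB excess becomes 11 dB after 2.5:1 reduction.
That puts the output at 1 dBu; make-up adds 7 dB, giving 8 dBu.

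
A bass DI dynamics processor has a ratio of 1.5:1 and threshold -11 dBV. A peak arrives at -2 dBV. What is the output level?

-5 dBV

The input is 9 dB above the -11 dBV threshold.
The 9 dB excess becomes 6 dB after 1.5:1 reduction.
So the level is -11 + 6 = -5 dBV.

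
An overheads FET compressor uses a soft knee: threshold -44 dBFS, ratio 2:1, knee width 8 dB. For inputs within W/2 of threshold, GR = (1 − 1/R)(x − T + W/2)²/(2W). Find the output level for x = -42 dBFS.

x − T + W/2 = -42 − (-44) + 4 = 6.
GR = (1 − 1/2) × 6² / 16 = 0.5 × 36 / 16 = 1.125 dB.
Output = -42 − 1.125 = -43.125 dBFS.

-43.125 dBFS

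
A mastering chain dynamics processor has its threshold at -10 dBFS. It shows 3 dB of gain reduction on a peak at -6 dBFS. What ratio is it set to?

4:1

Input overshoot = -6 − (-10) = 4 dB.
Output overshoot = 4 − 3 = 1 dB.
Ratio = input overshoot / output overshoot = 4 / 1 = 4.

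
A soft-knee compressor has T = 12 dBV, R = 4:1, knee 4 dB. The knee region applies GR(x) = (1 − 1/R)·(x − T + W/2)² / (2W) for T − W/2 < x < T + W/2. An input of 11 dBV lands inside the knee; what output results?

x − T + W/2 = 11 − 12 + 2 = 1.
GR = (1 − 1/4) × 1² / 8 = 0.75 × 1 / 8 = 0.09375 dB.
Output = 11 − 0.09375 = 10.90625 dBV.

10.90625 dBV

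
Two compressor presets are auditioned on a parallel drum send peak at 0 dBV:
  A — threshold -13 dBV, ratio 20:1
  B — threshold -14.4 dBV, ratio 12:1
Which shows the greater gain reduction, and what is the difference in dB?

A: overshoot 13 dB → output overshoot 0.65 dB → GR 12.35 dB.
B: overshoot 14.4 dB → output overshoot 1.2 dB → GR 13.2 dB.
Difference: 0.85 dB in favour of B.

B, by 0.85 dB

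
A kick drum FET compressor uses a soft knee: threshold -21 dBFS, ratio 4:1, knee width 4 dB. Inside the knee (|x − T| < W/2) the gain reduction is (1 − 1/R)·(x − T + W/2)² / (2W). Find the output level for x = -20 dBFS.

x − T + W/2 = -20 − (-21) + 2 = 3.
GR = (1 − 1/4) × 3² / 8 = 0.75 × 9 / 8 = 0.84375 dB.
Output = -20 − 0.84375 = -20.84375 dBFS.

-20.84375 dBFS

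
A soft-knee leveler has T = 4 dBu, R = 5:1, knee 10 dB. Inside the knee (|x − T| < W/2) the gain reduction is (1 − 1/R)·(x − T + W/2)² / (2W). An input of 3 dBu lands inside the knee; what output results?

2.36 dBu

x − T + W/2 = 3 − 4 + 5 = 4.
GR = (1 − 1/5) × 4² / 20 = 0.8 × 16 / 20 = 0.64 dB.
Output = 3 − 0.64 = 2.36 dBu.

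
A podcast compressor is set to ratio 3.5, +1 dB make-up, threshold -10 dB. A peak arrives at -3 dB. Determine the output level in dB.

Overshoot: -3 − (-10) = 7 dB.
3.5:1 compression reduces that to 7/3.5 = 2 dB over.
That puts the output at -8 dB; make-up adds 1 dB, giving -7 dB.

-7 dB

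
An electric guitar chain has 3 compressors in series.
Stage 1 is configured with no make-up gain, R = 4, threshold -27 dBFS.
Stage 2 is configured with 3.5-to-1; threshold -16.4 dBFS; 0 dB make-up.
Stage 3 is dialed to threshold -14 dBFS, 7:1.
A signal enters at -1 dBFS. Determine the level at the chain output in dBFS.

Stage 1: 26 dB above -27 dBFS, reduced 4:1 to 6.5 dB above → -20.5 dBFS.
Stage 2: -20.5 dBFS ≤ -16.4 dBFS, so stage 2 doesn't engage; output -20.5 dBFS.
Stage 3: -20.5 dBFS ≤ -14 dBFS, so stage 3 doesn't engage; output -20.5 dBFS.

-20.5 dBFS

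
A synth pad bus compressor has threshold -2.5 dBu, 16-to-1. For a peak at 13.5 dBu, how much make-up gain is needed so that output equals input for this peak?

15 dB

Without make-up, output = threshold + overshoot/16 = -2.5 + 1 = -1.5 dBu.
Gap to target: 15 dB.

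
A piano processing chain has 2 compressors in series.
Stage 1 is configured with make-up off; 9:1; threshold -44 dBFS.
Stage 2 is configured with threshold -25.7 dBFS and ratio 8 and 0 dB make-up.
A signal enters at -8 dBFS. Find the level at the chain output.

Stage 1: overshoot 36 dB → 36/9 = 4 dB → -40 dBFS.
Stage 2: -40 dBFS ≤ -25.7 dBFS, so stage 2 doesn't engage; output -40 dBFS.

-40 dBFS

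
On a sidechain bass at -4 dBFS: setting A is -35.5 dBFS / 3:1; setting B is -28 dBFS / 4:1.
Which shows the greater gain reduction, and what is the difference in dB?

A, by 3 dB

A: 31.5 dB over, compressed to 10.5 dB over, so 21 dB of GR.
B: 24 dB over, compressed to 6 dB over, so 18 dB of GR.
A reduces 3 dB more.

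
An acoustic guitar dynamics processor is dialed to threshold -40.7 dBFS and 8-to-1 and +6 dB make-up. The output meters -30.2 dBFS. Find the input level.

-4.7 dBFS

Remove make-up: -30.2 − 6 = -36.2 dBFS.
The compressed level sits -36.2 − (-40.7) = 4.5 dB over threshold.
Undo the ratio: input overshoot = 4.5 × 8 = 36 dB, giving input = -4.7 dBFS.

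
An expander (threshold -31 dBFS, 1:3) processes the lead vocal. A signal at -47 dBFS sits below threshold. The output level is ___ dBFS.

Undershoot = (-31) − (-47) = 16 dB.
At 1:3, that expands to 48 dB under threshold.
Output = -31 − 48 = -79 dBFS.

-79 dBFS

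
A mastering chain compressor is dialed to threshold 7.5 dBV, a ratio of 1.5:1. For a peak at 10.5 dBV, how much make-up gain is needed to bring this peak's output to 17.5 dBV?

The peak compresses to 7.5 + 3/1.5 = 9.5 dBV.
To reach 17.5 dBV requires 17.5 − 9.5 = 8 dB of make-up.

8 dB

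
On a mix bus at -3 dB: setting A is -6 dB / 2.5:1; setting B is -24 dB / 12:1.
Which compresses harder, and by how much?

B, by 17.45 dB

A: 3 dB over, compressed to 1.2 dB over, so 1.8 dB of GR.
B: 21 dB over, compressed to 1.75 dB over, so 19.25 dB of GR.
Difference: 17.45 dB in favour of B.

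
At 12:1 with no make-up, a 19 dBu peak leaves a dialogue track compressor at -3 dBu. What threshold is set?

-5 dBu

Let T be the threshold. Output overshoot = (input overshoot)/R, so -3 − T = (19 − T)/12.
12·(-3 − T) = 19 − T → 11·T = -36 − 19 = -55.
T = -55/11 = -5 dBu.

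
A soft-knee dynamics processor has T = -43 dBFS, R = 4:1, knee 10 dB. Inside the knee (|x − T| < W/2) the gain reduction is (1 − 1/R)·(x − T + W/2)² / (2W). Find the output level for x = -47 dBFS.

x − T + W/2 = -47 − (-43) + 5 = 1.
GR = (1 − 1/4) × 1² / 20 = 0.75 × 1 / 20 = 0.0375 dB.
Output = -47 − 0.0375 = -47.0375 dBFS.

-47.0375 dBFS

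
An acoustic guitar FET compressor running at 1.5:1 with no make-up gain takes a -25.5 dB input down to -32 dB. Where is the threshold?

Let T be the threshold. Output overshoot = (input overshoot)/R, so -32 − T = (-25.5 − T)/1.5.
1.5·(-32 − T) = -25.5 − T → 0.5·T = -48 − (-25.5) = -22.5.
T = -22.5/0.5 = -45 dB.

-45 dB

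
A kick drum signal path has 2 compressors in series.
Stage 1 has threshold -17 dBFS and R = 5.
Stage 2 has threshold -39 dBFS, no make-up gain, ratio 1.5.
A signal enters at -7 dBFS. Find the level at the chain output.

-23 dBFS

Stage 1: overshoot 10 dB → 10/5 = 2 dB → -15 dBFS.
Stage 2: overshoot 24 dB → 24/1.5 = 16 dB → -23 dBFS.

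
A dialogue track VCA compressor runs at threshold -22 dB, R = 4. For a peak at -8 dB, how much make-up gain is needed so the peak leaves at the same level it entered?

10.5 dB

Without make-up, output = threshold + overshoot/4 = -22 + 3.5 = -18.5 dB.
Gap to target: 10.5 dB.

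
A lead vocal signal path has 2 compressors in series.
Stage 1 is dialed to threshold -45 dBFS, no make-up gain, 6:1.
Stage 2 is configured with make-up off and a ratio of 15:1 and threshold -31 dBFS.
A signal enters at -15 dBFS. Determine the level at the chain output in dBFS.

-40 dBFS

Stage 1: 30 dB above -45 dBFS, reduced 6:1 to 5 dB above → -40 dBFS.
Stage 2: -40 dBFS is at or below the -31 dBFS threshold — no compression; output -40 dBFS.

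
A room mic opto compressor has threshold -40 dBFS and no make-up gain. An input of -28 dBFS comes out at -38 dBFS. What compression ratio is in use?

6:1

Input overshoot = -28 − (-40) = 12 dB; output overshoot = -38 − (-40) = 2 dB.
Ratio = 12 / 2 = 6.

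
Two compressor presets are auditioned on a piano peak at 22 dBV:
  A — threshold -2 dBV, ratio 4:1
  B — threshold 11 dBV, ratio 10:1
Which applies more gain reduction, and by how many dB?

A: 24 dB over, compressed to 6 dB over, so 18 dB of GR.
B: 11 dB over, compressed to 1.1 dB over, so 9.9 dB of GR.
A reduces 8.1 dB more.

A, by 8.1 dB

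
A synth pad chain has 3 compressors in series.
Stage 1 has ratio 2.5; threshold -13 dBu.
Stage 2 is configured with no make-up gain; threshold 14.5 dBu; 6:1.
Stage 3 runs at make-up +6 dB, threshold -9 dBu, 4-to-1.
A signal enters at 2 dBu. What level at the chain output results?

-2.5 dBu

Stage 1: 2 dBu is 15 dB over -13 dBu; at 2.5:1 that becomes 6 dB over, giving -7 dBu.
Stage 2: -7 dBu is at or below the 14.5 dBu threshold — no compression; output -7 dBu.
Stage 3: overshoot 2 dB → 2/4 = 0.5 dB → -8.5 dBu; +6 dB make-up → -2.5 dBu.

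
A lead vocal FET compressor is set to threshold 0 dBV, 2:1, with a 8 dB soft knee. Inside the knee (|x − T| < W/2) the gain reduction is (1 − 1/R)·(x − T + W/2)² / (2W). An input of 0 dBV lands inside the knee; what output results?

x − T + W/2 = 0 − 0 + 4 = 4.
GR = (1 − 1/2) × 4² / 16 = 0.5 × 16 / 16 = 0.5 dB.
Output = 0 − 0.5 = -0.5 dBV.

-0.5 dBV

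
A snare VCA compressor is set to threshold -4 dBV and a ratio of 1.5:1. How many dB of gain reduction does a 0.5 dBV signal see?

0.5 dBV exceeds the threshold by 4.5 dB.
At 1.5:1, output sits 4.5/1.5 = 3 dB above threshold.
So the signal is attenuated by 4.5 − 3 = 1.5 dB.

1.5 dB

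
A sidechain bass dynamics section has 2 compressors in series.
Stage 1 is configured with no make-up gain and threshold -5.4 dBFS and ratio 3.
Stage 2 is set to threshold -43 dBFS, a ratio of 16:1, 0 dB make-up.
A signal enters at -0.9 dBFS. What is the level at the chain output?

Stage 1: -0.9 dBFS is 4.5 dB over -5.4 dBFS; at 3:1 that becomes 1.5 dB over, giving -3.9 dBFS.
Stage 2: 39.1 dB above -43 dBFS, reduced 16:1 to 2.44375 dB above → -40.55625 dBFS.

-40.55625 dBFS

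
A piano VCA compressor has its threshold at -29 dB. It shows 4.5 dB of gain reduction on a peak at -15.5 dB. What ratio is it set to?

Input overshoot = -15.5 − (-29) = 13.5 dB.
Output overshoot = 13.5 − 4.5 = 9 dB.
Ratio = input overshoot / output overshoot = 13.5 / 9 = 1.5.

1.5:1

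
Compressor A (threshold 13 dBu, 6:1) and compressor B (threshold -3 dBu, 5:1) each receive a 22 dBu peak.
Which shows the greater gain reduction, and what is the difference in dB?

A: overshoot 9 dB → output overshoot 1.5 dB → GR 7.5 dB.
B: overshoot 25 dB → output overshoot 5 dB → GR 20 dB.
B applies 12.5 dB more gain reduction.

B, by 12.5 dB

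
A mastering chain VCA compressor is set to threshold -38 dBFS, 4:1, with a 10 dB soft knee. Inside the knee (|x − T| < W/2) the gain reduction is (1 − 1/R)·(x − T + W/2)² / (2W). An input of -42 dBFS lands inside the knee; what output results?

-42.0375 dBFS

x − T + W/2 = -42 − (-38) + 5 = 1.
GR = (1 − 1/4) × 1² / 20 = 0.75 × 1 / 20 = 0.0375 dB.
Output = -42 − 0.0375 = -42.0375 dBFS.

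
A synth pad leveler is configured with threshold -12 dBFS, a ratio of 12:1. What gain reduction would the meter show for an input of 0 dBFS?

11 dB

The signal is 12 dB above threshold.
After 12:1 compression the overshoot becomes 12/12 = 1 dB.
Gain reduction = 12 − 1 = 11 dB.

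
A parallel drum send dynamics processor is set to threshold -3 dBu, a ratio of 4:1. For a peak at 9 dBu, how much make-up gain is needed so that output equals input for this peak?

Overshoot 12 dB → 12/4 = 3 dB after compression, so the compressed level is -3 + 3 = 0 dBu.
Make-up = target − compressed = 9 − 0 = 9 dB.

9 dB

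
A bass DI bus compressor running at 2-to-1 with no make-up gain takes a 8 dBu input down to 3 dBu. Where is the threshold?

-2 dBu

Gain reduction = 8 − 3 = 5 dB; output overshoot = GR / (R − 1) = 5 / 1 = 5 dB.
Threshold = output − output overshoot = 3 − 5 = -2 dBu.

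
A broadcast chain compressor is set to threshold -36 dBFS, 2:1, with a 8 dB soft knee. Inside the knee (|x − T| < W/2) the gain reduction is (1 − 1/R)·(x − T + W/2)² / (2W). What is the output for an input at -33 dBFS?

x − T + W/2 = -33 − (-36) + 4 = 7.
GR = (1 − 1/2) × 7² / 16 = 0.5 × 49 / 16 = 1.53125 dB.
Output = -33 − 1.53125 = -34.53125 dBFS.

-34.53125 dBFS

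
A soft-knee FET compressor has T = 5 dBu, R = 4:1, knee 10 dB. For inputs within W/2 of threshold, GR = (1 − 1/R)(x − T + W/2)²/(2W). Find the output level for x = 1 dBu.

0.9625 dBu

x − T + W/2 = 1 − 5 + 5 = 1.
GR = (1 − 1/4) × 1² / 20 = 0.75 × 1 / 20 = 0.0375 dB.
Output = 1 − 0.0375 = 0.9625 dBu.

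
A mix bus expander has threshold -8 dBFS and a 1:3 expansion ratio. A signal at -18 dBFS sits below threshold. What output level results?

-38 dBFS

Undershoot = (-8) − (-18) = 10 dB.
At 1:3, that expands to 30 dB under threshold.
Output = -8 − 30 = -38 dBFS.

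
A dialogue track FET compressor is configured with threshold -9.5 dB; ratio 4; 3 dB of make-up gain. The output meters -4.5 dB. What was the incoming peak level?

-1.5 dB

Remove make-up: -4.5 − 3 = -7.5 dB.
That's 2 dB above the -9.5 dB threshold.
Before 4:1 compression the overshoot was 2 × 4 = 8 dB, so input = -9.5 + 8 = -1.5 dB.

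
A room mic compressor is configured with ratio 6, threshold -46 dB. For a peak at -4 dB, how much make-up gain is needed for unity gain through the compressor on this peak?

35 dB

Without make-up, output = threshold + overshoot/6 = -46 + 7 = -39 dB.
Gap to target: 35 dB.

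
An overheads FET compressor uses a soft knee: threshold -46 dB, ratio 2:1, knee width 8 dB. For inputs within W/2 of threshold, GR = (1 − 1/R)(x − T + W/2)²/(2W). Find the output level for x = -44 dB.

-45.125 dB

x − T + W/2 = -44 − (-46) + 4 = 6.
GR = (1 − 1/2) × 6² / 16 = 0.5 × 36 / 16 = 1.125 dB.
Output = -44 − 1.125 = -45.125 dB.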